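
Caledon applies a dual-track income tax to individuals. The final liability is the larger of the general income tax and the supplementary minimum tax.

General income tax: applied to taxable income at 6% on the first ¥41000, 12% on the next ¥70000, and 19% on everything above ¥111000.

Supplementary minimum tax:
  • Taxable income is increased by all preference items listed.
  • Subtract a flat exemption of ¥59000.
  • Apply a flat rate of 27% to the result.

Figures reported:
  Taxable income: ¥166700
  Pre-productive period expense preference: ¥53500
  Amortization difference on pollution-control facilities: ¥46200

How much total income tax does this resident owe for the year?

General income tax:
  ¥41000 × 6% = ¥2460
  ¥70000 × 12% = ¥8400
  ¥55700 × 19% = ¥10583
  → ¥21443

Supplementary minimum tax:
  Adjusted income: ¥166700 + ¥53500 + ¥46200 = ¥266400
  Less exemption ¥59000 → base ¥207400
  ¥207400 × 27% = ¥55998

¥55998 > ¥21443, so the supplementary minimum tax is the binding amount.

¥55998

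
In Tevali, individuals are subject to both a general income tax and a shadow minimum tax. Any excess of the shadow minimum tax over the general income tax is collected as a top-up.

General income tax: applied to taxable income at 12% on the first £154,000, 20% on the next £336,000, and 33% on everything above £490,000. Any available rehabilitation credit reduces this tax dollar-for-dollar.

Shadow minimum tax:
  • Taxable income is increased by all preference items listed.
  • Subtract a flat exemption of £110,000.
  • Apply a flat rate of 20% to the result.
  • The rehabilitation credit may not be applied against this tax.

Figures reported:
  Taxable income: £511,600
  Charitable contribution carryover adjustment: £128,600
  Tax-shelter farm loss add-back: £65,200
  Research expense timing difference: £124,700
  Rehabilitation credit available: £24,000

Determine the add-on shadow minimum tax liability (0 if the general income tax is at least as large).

£75,212

General income tax:
  £154,000 × 12% = £18,480
  £336,000 × 20% = £67,200
  £21,600 × 33% = £7,128
  → £92,808
  Less rehabilitation credit £24,000 → £68,808

Shadow minimum tax:
  Adjusted income: £511,600 + £128,600 + £65,200 + £124,700 = £830,100
  Less exemption £110,000 → base £720,100
  £720,100 × 20% = £144,020

Excess of shadow minimum tax over general income tax: £144,020 − £68,808 = £75,212.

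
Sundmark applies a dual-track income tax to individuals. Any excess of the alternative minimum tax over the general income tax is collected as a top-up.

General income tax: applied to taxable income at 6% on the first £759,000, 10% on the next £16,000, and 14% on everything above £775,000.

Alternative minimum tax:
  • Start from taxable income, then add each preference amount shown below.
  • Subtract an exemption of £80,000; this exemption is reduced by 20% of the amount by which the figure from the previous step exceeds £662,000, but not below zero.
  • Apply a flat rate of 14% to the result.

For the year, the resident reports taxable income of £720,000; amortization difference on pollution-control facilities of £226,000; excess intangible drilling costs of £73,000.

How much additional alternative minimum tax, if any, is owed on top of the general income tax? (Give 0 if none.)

General income tax:
  £720,000 × 6% = £43,200

Alternative minimum tax:
  Adjusted income: £720,000 + £226,000 + £73,000 = £1,019,000
  Exemption: £80,000 − 20% × (£1,019,000 − £662,000) = £80,000 − £71,400 = £8,600
  Base: £1,019,000 − £8,600 = £1,010,400
  £1,010,400 × 14% = £141,456

Excess of alternative minimum tax over general income tax: £141,456 − £43,200 = £98,256.

£98,256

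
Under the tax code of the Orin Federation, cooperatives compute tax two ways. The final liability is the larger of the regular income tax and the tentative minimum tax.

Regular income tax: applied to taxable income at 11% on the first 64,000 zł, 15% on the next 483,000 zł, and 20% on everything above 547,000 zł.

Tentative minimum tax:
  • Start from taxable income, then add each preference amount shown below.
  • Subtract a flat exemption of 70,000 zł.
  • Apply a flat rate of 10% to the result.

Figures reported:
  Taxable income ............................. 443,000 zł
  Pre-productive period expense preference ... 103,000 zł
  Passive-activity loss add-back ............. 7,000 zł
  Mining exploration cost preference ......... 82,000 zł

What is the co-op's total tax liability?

63,890 zł

Tentative minimum tax:
  Adjusted income: 443,000 zł + 103,000 zł + 7,000 zł + 82,000 zł = 635,000 zł
  Less exemption 70,000 zł → base 565,000 zł
  565,000 zł × 10% = 56,500 zł

Regular income tax:
  64,000 zł × 11% = 7,040 zł
  379,000 zł × 15% = 56,850 zł
  → 63,890 zł

63,890 zł > 56,500 zł, so the regular income tax governs.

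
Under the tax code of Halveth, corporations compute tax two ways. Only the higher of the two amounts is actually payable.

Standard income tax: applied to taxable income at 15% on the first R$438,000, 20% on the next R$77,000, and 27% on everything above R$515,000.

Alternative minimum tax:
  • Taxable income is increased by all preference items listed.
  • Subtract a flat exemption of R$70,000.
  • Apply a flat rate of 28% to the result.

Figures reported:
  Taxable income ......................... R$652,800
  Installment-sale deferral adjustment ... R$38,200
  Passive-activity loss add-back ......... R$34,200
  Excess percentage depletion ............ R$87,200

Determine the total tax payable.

R$207,872

Standard income tax:
  R$438,000 × 15% = R$65,700
  R$77,000 × 20% = R$15,400
  R$137,800 × 27% = R$37,206
  → R$118,306

Alternative minimum tax:
  Adjusted income: R$652,800 + R$38,200 + R$34,200 + R$87,200 = R$812,400
  Less exemption R$70,000 → base R$742,400
  R$742,400 × 28% = R$207,872

R$207,872 > R$118,306, so the alternative minimum tax is the binding amount.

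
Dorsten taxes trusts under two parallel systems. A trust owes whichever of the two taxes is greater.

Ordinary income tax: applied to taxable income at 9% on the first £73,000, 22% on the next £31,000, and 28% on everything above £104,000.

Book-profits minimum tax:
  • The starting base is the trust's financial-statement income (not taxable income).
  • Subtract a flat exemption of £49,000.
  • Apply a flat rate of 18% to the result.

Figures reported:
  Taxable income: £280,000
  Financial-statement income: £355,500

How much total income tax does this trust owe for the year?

£62,670

Ordinary income tax:
  £73,000 × 9% = £6,570
  £31,000 × 22% = £6,820
  £176,000 × 28% = £49,280
  → £62,670

Book-profits minimum tax:
  Base (financial-statement income): £355,500
  Less exemption £49,000 → base £306,500
  £306,500 × 18% = £55,170

£62,670 > £55,170, so the ordinary income tax governs.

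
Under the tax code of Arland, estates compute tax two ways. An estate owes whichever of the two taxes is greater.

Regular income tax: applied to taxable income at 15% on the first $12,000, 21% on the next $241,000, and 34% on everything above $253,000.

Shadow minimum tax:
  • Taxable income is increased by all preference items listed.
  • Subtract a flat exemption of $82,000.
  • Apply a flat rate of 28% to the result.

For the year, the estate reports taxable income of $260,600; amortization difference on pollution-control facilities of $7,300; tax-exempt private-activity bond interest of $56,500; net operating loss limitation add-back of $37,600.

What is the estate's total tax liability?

Regular income tax:
  $12,000 × 15% = $1,800
  $241,000 × 21% = $50,610
  $7,600 × 34% = $2,584
  → $54,994

Shadow minimum tax:
  Adjusted income: $260,600 + $7,300 + $56,500 + $37,600 = $362,000
  Less exemption $82,000 → base $280,000
  $280,000 × 28% = $78,400

$78,400 > $54,994, so the shadow minimum tax is the binding amount.

$78,400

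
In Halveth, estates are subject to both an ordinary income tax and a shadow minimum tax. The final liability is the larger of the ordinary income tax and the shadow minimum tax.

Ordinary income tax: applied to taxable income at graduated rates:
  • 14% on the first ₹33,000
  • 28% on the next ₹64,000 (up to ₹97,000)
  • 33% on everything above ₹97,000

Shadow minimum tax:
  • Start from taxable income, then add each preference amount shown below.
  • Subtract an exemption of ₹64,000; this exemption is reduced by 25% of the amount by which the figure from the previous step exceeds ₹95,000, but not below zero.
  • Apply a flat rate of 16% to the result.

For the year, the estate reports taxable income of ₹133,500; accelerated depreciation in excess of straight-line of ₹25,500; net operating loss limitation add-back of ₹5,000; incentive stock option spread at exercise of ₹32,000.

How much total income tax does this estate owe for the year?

Ordinary income tax:
  ₹33,000 × 14% = ₹4,620
  ₹64,000 × 28% = ₹17,920
  ₹36,500 × 33% = ₹12,045
  → ₹34,585

Shadow minimum tax:
  Adjusted income: ₹133,500 + ₹25,500 + ₹5,000 + ₹32,000 = ₹196,000
  Exemption: ₹64,000 − 25% × (₹196,000 − ₹95,000) = ₹64,000 − ₹25,250 = ₹38,750
  Base: ₹196,000 − ₹38,750 = ₹157,250
  ₹157,250 × 16% = ₹25,160

₹34,585 > ₹25,160, so the ordinary income tax governs.

₹34,585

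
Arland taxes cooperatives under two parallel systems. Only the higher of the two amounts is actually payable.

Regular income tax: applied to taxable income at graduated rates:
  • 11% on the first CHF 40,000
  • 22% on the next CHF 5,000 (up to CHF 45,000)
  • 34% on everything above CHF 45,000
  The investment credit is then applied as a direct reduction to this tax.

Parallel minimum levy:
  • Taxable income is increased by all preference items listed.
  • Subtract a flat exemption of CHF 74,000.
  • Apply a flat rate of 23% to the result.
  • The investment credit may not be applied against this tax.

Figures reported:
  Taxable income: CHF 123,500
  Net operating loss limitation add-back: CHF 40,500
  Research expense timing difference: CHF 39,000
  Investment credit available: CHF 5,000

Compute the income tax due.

Parallel minimum levy:
  Adjusted income: CHF 123,500 + CHF 40,500 + CHF 39,000 = CHF 203,000
  Less exemption CHF 74,000 → base CHF 129,000
  CHF 129,000 × 23% = CHF 29,670

Regular income tax:
  CHF 40,000 × 11% = CHF 4,400
  CHF 5,000 × 22% = CHF 1,100
  CHF 78,500 × 34% = CHF 26,690
  → CHF 32,190
  Less investment credit CHF 5,000 → CHF 27,190

CHF 29,670 > CHF 27,190, so the parallel minimum levy is the binding amount.

CHF 29,670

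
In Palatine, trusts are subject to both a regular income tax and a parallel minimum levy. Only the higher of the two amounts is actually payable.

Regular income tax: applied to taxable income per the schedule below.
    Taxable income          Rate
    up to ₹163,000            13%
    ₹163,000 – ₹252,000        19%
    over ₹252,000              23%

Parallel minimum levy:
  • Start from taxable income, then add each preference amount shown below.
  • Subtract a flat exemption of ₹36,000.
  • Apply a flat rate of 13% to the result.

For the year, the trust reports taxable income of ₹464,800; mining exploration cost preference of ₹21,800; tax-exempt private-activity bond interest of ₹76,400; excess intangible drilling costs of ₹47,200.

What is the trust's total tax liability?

Parallel minimum levy:
  Adjusted income: ₹464,800 + ₹21,800 + ₹76,400 + ₹47,200 = ₹610,200
  Less exemption ₹36,000 → base ₹574,200
  ₹574,200 × 13% = ₹74,646

Regular income tax:
  ₹163,000 × 13% = ₹21,190
  ₹89,000 × 19% = ₹16,910
  ₹212,800 × 23% = ₹48,944
  → ₹87,044

₹87,044 > ₹74,646, so the regular income tax governs.

₹87,044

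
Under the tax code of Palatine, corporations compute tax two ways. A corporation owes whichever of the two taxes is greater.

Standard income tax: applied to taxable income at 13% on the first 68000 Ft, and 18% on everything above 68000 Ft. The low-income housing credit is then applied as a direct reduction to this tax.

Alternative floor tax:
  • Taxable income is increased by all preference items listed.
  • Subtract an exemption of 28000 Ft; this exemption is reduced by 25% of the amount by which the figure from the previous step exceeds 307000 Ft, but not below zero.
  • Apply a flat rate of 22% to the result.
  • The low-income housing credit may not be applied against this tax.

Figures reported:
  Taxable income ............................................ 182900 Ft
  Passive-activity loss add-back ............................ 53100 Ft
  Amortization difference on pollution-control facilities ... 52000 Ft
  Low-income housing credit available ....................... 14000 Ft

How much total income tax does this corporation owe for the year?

57200 Ft

Standard income tax:
  68000 Ft × 13% = 8840 Ft
  114900 Ft × 18% = 20682 Ft
  → 29522 Ft
  Less low-income housing credit 14000 Ft → 15522 Ft

Alternative floor tax:
  Adjusted income: 182900 Ft + 53100 Ft + 52000 Ft = 288000 Ft
  Exemption: 288000 Ft ≤ 307000 Ft, so full 28000 Ft applies
  Base: 288000 Ft − 28000 Ft = 260000 Ft
  260000 Ft × 22% = 57200 Ft

57200 Ft > 15522 Ft, so the alternative floor tax is the binding amount.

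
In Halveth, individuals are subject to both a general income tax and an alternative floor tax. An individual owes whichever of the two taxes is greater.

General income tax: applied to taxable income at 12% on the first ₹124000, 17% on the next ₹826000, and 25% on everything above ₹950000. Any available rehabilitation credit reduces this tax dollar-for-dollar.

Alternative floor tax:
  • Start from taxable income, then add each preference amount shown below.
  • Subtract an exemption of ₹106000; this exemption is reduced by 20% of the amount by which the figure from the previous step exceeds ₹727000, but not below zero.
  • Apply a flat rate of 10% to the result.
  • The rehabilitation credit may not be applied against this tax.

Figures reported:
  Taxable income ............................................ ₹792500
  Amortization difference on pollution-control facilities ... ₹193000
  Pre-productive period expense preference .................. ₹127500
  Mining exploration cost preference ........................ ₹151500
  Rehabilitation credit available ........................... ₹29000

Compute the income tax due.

General income tax:
  ₹124000 × 12% = ₹14880
  ₹668500 × 17% = ₹113645
  → ₹128525
  Less rehabilitation credit ₹29000 → ₹99525

Alternative floor tax:
  Adjusted income: ₹792500 + ₹193000 + ₹127500 + ₹151500 = ₹1264500
  Exemption: 20% × (₹1264500 − ₹727000) = ₹107500 ≥ ₹106000, so the exemption is fully phased out
  Base: ₹1264500 − ₹0 = ₹1264500
  ₹1264500 × 10% = ₹126450

₹126450 > ₹99525, so the alternative floor tax is the binding amount.

₹126450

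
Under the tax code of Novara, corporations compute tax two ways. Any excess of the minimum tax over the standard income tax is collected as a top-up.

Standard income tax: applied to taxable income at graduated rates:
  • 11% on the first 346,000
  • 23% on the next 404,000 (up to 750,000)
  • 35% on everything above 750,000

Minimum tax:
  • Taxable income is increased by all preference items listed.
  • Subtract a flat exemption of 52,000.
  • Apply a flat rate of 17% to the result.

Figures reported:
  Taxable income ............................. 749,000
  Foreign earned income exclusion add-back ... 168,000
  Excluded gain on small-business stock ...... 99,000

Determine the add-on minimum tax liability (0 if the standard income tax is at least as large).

33,130

Standard income tax:
  346,000 × 11% = 38,060
  403,000 × 23% = 92,690
  → 130,750

Minimum tax:
  Adjusted income: 749,000 + 168,000 + 99,000 = 1,016,000
  Less exemption 52,000 → base 964,000
  964,000 × 17% = 163,880

Excess of minimum tax over standard income tax: 163,880 − 130,750 = 33,130.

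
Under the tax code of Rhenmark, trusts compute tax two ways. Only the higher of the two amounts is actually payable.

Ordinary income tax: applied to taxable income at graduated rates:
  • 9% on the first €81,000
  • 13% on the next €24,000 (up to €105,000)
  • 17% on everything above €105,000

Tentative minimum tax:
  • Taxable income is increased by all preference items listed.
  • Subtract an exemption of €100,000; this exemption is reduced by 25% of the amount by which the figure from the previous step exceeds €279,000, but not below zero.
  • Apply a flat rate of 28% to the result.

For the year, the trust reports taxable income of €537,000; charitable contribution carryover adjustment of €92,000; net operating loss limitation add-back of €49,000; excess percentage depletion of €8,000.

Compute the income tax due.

€192,080

Ordinary income tax:
  €81,000 × 9% = €7,290
  €24,000 × 13% = €3,120
  €432,000 × 17% = €73,440
  → €83,850

Tentative minimum tax:
  Adjusted income: €537,000 + €92,000 + €49,000 + €8,000 = €686,000
  Exemption: 25% × (€686,000 − €279,000) = €101,750 ≥ €100,000, so the exemption is fully phased out
  Base: €686,000 − €0 = €686,000
  €686,000 × 28% = €192,080

€192,080 > €83,850, so the tentative minimum tax is the binding amount.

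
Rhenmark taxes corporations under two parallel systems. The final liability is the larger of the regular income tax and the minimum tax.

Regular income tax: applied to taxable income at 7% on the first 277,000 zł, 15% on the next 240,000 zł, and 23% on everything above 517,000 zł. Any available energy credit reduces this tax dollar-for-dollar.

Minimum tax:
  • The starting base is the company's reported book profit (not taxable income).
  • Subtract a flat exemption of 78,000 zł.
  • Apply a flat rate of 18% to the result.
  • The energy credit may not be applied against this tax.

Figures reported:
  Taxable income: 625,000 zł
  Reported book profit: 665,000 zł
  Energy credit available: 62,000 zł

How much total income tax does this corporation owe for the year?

105,660 zł

Regular income tax:
  277,000 zł × 7% = 19,390 zł
  240,000 zł × 15% = 36,000 zł
  108,000 zł × 23% = 24,840 zł
  → 80,230 zł
  Less energy credit 62,000 zł → 18,230 zł

Minimum tax:
  Base (reported book profit): 665,000 zł
  Less exemption 78,000 zł → base 587,000 zł
  587,000 zł × 18% = 105,660 zł

105,660 zł > 18,230 zł, so the minimum tax is the binding amount.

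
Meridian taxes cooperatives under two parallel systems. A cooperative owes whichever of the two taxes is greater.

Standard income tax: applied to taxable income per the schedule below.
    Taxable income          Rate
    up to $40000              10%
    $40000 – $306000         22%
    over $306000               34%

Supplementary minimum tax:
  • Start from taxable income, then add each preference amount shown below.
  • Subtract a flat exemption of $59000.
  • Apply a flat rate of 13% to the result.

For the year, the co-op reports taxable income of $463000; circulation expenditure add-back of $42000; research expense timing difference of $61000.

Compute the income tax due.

$115900

Standard income tax:
  $40000 × 10% = $4000
  $266000 × 22% = $58520
  $157000 × 34% = $53380
  → $115900

Supplementary minimum tax:
  Adjusted income: $463000 + $42000 + $61000 = $566000
  Less exemption $59000 → base $507000
  $507000 × 13% = $65910

$115900 > $65910, so the standard income tax governs.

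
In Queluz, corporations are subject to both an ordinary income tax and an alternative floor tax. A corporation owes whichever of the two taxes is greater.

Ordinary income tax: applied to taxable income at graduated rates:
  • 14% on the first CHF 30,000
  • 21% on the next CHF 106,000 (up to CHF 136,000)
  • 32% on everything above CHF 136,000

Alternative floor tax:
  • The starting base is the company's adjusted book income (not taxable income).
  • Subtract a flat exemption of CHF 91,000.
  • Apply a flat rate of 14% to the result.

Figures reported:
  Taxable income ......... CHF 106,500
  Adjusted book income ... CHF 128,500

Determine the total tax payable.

CHF 20,265

Ordinary income tax:
  CHF 30,000 × 14% = CHF 4,200
  CHF 76,500 × 21% = CHF 16,065
  → CHF 20,265

Alternative floor tax:
  Base (adjusted book income): CHF 128,500
  Less exemption CHF 91,000 → base CHF 37,500
  CHF 37,500 × 14% = CHF 5,250

CHF 20,265 > CHF 5,250, so the ordinary income tax governs.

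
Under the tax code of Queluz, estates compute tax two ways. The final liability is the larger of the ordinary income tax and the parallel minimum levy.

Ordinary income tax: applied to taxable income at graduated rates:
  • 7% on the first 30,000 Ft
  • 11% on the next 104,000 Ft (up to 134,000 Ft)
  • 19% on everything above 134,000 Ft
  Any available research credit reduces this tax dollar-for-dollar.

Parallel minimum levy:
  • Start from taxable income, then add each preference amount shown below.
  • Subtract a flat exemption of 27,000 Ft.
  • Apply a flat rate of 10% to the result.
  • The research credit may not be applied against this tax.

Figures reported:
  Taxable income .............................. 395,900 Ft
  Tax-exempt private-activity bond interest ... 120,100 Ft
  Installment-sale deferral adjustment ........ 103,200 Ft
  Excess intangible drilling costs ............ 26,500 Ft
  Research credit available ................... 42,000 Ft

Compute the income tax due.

Parallel minimum levy:
  Adjusted income: 395,900 Ft + 120,100 Ft + 103,200 Ft + 26,500 Ft = 645,700 Ft
  Less exemption 27,000 Ft → base 618,700 Ft
  618,700 Ft × 10% = 61,870 Ft

Ordinary income tax:
  30,000 Ft × 7% = 2,100 Ft
  104,000 Ft × 11% = 11,440 Ft
  261,900 Ft × 19% = 49,761 Ft
  → 63,301 Ft
  Less research credit 42,000 Ft → 21,301 Ft

61,870 Ft > 21,301 Ft, so the parallel minimum levy is the binding amount.

61,870 Ft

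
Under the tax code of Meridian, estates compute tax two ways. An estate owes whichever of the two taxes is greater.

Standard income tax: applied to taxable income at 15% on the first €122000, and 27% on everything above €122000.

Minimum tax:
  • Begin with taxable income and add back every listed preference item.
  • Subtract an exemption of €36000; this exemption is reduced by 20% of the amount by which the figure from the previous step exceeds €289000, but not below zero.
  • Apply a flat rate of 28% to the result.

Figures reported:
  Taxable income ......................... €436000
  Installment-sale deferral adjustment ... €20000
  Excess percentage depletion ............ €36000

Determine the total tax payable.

Minimum tax:
  Adjusted income: €436000 + €20000 + €36000 = €492000
  Exemption: 20% × (€492000 − €289000) = €40600 ≥ €36000, so the exemption is fully phased out
  Base: €492000 − €0 = €492000
  €492000 × 28% = €137760

Standard income tax:
  €122000 × 15% = €18300
  €314000 × 27% = €84780
  → €103080

€137760 > €103080, so the minimum tax is the binding amount.

€137760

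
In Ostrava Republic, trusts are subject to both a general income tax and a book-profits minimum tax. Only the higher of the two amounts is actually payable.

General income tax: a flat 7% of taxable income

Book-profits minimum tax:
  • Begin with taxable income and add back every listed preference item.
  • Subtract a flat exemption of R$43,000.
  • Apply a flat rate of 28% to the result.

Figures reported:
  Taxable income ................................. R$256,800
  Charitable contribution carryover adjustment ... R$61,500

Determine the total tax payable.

R$77,084

General income tax:
  R$256,800 × 7% = R$17,976

Book-profits minimum tax:
  Adjusted income: R$256,800 + R$61,500 = R$318,300
  Less exemption R$43,000 → base R$275,300
  R$275,300 × 28% = R$77,084

R$77,084 > R$17,976, so the book-profits minimum tax is the binding amount.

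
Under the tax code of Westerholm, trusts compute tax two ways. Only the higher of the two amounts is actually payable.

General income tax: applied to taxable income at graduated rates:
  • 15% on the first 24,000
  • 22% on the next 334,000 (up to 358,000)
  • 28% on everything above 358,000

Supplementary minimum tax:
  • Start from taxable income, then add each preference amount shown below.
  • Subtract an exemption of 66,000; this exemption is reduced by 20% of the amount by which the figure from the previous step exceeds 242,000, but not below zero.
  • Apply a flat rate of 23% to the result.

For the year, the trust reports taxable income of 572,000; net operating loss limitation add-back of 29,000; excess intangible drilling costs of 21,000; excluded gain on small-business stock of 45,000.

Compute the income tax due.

General income tax:
  24,000 × 15% = 3,600
  334,000 × 22% = 73,480
  214,000 × 28% = 59,920
  → 137,000

Supplementary minimum tax:
  Adjusted income: 572,000 + 29,000 + 21,000 + 45,000 = 667,000
  Exemption: 20% × (667,000 − 242,000) = 85,000 ≥ 66,000, so the exemption is fully phased out
  Base: 667,000 − 0 = 667,000
  667,000 × 23% = 153,410

153,410 > 137,000, so the supplementary minimum tax is the binding amount.

153,410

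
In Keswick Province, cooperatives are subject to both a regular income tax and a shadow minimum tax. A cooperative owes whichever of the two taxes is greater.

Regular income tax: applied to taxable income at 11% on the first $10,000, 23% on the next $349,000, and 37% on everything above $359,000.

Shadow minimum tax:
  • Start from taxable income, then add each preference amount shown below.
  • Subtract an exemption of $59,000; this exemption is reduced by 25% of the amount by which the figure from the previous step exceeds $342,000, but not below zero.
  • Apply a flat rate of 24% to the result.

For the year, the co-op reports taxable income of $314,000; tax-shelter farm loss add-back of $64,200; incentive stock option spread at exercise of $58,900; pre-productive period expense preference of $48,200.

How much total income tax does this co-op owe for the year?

$110,910

Regular income tax:
  $10,000 × 11% = $1,100
  $304,000 × 23% = $69,920
  → $71,020

Shadow minimum tax:
  Adjusted income: $314,000 + $64,200 + $58,900 + $48,200 = $485,300
  Exemption: $59,000 − 25% × ($485,300 − $342,000) = $59,000 − $35,825 = $23,175
  Base: $485,300 − $23,175 = $462,125
  $462,125 × 24% = $110,910

$110,910 > $71,020, so the shadow minimum tax is the binding amount.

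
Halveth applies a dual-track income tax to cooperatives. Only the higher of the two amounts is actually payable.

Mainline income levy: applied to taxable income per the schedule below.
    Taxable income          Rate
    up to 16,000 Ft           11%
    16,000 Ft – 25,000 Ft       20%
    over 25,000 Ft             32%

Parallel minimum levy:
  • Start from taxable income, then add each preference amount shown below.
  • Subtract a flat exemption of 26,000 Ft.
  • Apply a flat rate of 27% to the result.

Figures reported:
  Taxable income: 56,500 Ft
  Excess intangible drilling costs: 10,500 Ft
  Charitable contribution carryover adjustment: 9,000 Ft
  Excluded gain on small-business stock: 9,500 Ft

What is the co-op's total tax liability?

16,065 Ft

Mainline income levy:
  16,000 Ft × 11% = 1,760 Ft
  9,000 Ft × 20% = 1,800 Ft
  31,500 Ft × 32% = 10,080 Ft
  → 13,640 Ft

Parallel minimum levy:
  Adjusted income: 56,500 Ft + 10,500 Ft + 9,000 Ft + 9,500 Ft = 85,500 Ft
  Less exemption 26,000 Ft → base 59,500 Ft
  59,500 Ft × 27% = 16,065 Ft

16,065 Ft > 13,640 Ft, so the parallel minimum levy is the binding amount.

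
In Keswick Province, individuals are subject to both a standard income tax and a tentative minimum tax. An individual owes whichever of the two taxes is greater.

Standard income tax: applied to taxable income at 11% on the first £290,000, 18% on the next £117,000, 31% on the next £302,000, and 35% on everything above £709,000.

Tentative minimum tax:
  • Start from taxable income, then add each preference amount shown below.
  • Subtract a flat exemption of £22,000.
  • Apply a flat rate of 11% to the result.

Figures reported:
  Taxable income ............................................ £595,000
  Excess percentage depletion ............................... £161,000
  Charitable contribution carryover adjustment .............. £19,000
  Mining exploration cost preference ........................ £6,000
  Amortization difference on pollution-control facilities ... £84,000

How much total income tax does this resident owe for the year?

Standard income tax:
  £290,000 × 11% = £31,900
  £117,000 × 18% = £21,060
  £188,000 × 31% = £58,280
  → £111,240

Tentative minimum tax:
  Adjusted income: £595,000 + £161,000 + £19,000 + £6,000 + £84,000 = £865,000
  Less exemption £22,000 → base £843,000
  £843,000 × 11% = £92,730

£111,240 > £92,730, so the standard income tax governs.

£111,240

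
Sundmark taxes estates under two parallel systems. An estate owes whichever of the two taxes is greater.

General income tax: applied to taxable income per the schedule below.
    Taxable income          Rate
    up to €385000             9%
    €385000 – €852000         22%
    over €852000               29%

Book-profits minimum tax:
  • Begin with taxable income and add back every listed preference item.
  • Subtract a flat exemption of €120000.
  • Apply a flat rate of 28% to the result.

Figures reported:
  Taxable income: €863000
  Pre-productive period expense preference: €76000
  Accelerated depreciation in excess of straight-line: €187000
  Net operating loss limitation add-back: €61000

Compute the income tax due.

€298760

General income tax:
  €385000 × 9% = €34650
  €467000 × 22% = €102740
  €11000 × 29% = €3190
  → €140580

Book-profits minimum tax:
  Adjusted income: €863000 + €76000 + €187000 + €61000 = €1187000
  Less exemption €120000 → base €1067000
  €1067000 × 28% = €298760

€298760 > €140580, so the book-profits minimum tax is the binding amount.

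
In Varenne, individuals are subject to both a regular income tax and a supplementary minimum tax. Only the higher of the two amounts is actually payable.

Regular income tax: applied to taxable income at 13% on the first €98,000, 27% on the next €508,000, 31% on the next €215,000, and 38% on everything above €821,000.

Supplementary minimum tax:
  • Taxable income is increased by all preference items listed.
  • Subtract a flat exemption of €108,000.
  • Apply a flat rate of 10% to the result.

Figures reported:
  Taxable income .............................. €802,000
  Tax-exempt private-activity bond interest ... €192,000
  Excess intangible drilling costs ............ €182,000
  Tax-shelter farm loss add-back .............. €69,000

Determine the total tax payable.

Supplementary minimum tax:
  Adjusted income: €802,000 + €192,000 + €182,000 + €69,000 = €1,245,000
  Less exemption €108,000 → base €1,137,000
  €1,137,000 × 10% = €113,700

Regular income tax:
  €98,000 × 13% = €12,740
  €508,000 × 27% = €137,160
  €196,000 × 31% = €60,760
  → €210,660

€210,660 > €113,700, so the regular income tax governs.

€210,660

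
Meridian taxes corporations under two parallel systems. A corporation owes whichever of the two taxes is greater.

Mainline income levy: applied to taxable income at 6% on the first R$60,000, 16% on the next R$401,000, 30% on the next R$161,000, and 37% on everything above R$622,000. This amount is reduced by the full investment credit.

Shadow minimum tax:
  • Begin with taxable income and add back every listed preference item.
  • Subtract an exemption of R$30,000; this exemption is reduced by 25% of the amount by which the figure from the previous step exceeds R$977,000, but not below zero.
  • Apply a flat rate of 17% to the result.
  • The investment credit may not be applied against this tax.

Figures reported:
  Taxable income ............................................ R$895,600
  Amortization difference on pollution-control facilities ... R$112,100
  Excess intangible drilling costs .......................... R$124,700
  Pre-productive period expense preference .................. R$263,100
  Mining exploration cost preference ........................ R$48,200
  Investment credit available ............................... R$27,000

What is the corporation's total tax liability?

R$245,429

Shadow minimum tax:
  Adjusted income: R$895,600 + R$112,100 + R$124,700 + R$263,100 + R$48,200 = R$1,443,700
  Exemption: 25% × (R$1,443,700 − R$977,000) = R$116,675 ≥ R$30,000, so the exemption is fully phased out
  Base: R$1,443,700 − R$0 = R$1,443,700
  R$1,443,700 × 17% = R$245,429

Mainline income levy:
  R$60,000 × 6% = R$3,600
  R$401,000 × 16% = R$64,160
  R$161,000 × 30% = R$48,300
  R$273,600 × 37% = R$101,232
  → R$217,292
  Less investment credit R$27,000 → R$190,292

R$245,429 > R$190,292, so the shadow minimum tax is the binding amount.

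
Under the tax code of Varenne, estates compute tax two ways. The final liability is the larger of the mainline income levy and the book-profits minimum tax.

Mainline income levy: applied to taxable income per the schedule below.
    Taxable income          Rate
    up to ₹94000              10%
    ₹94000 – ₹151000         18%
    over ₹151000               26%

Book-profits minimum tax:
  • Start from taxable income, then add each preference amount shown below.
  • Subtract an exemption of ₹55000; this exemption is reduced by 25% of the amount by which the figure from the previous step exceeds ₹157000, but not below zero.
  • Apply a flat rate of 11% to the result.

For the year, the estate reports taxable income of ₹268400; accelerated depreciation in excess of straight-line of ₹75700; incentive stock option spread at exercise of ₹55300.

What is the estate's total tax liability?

₹50184

Mainline income levy:
  ₹94000 × 10% = ₹9400
  ₹57000 × 18% = ₹10260
  ₹117400 × 26% = ₹30524
  → ₹50184

Book-profits minimum tax:
  Adjusted income: ₹268400 + ₹75700 + ₹55300 = ₹399400
  Exemption: 25% × (₹399400 − ₹157000) = ₹60600 ≥ ₹55000, so the exemption is fully phased out
  Base: ₹399400 − ₹0 = ₹399400
  ₹399400 × 11% = ₹43934

₹50184 > ₹43934, so the mainline income levy governs.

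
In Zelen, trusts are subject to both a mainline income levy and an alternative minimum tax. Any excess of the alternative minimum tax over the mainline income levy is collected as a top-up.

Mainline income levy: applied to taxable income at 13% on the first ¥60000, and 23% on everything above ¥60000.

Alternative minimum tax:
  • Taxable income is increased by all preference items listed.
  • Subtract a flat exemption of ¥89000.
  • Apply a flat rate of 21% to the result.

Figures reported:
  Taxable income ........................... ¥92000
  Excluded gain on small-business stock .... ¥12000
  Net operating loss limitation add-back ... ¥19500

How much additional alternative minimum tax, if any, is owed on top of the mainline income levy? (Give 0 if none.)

Mainline income levy:
  ¥60000 × 13% = ¥7800
  ¥32000 × 23% = ¥7360
  → ¥15160

Alternative minimum tax:
  Adjusted income: ¥92000 + ¥12000 + ¥19500 = ¥123500
  Less exemption ¥89000 → base ¥34500
  ¥34500 × 21% = ¥7245

¥7245 ≤ ¥15160, so no add-on is due.

¥0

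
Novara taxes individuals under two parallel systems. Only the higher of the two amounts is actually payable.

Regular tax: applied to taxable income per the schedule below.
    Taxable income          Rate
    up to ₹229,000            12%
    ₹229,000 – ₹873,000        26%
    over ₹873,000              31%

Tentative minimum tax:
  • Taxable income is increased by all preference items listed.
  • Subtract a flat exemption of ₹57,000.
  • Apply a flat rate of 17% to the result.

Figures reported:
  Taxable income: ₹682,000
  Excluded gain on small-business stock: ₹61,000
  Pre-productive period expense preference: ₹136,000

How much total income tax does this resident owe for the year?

₹145,260

Tentative minimum tax:
  Adjusted income: ₹682,000 + ₹61,000 + ₹136,000 = ₹879,000
  Less exemption ₹57,000 → base ₹822,000
  ₹822,000 × 17% = ₹139,740

Regular tax:
  ₹229,000 × 12% = ₹27,480
  ₹453,000 × 26% = ₹117,780
  → ₹145,260

₹145,260 > ₹139,740, so the regular tax governs.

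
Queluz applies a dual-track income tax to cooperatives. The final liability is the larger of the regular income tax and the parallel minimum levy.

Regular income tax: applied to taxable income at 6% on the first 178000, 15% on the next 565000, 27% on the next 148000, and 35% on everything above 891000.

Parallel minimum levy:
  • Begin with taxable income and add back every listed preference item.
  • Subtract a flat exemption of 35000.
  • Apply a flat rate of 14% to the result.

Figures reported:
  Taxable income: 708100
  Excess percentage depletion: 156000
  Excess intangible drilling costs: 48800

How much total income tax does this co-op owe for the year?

122906

Parallel minimum levy:
  Adjusted income: 708100 + 156000 + 48800 = 912900
  Less exemption 35000 → base 877900
  877900 × 14% = 122906

Regular income tax:
  178000 × 6% = 10680
  530100 × 15% = 79515
  → 90195

122906 > 90195, so the parallel minimum levy is the binding amount.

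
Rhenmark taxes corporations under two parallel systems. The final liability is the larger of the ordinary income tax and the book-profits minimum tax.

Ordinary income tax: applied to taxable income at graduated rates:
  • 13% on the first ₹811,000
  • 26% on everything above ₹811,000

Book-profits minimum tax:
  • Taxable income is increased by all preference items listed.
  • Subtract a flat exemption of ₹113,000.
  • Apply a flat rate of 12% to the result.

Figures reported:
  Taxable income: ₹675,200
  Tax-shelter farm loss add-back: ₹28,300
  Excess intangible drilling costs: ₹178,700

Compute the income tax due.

Ordinary income tax:
  ₹675,200 × 13% = ₹87,776

Book-profits minimum tax:
  Adjusted income: ₹675,200 + ₹28,300 + ₹178,700 = ₹882,200
  Less exemption ₹113,000 → base ₹769,200
  ₹769,200 × 12% = ₹92,304

₹92,304 > ₹87,776, so the book-profits minimum tax is the binding amount.

₹92,304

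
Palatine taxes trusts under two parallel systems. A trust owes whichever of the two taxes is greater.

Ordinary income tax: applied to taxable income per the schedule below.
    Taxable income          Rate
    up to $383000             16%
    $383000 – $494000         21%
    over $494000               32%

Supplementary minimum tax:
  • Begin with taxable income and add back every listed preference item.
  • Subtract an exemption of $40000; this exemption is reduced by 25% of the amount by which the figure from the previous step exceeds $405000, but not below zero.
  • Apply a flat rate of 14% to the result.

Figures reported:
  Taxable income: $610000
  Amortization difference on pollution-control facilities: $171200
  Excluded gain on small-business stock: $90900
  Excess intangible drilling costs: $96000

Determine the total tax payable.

$135534

Ordinary income tax:
  $383000 × 16% = $61280
  $111000 × 21% = $23310
  $116000 × 32% = $37120
  → $121710

Supplementary minimum tax:
  Adjusted income: $610000 + $171200 + $90900 + $96000 = $968100
  Exemption: 25% × ($968100 − $405000) = $140775 ≥ $40000, so the exemption is fully phased out
  Base: $968100 − $0 = $968100
  $968100 × 14% = $135534

$135534 > $121710, so the supplementary minimum tax is the binding amount.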